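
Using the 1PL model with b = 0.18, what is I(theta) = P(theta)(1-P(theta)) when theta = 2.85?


P = 1/(1+exp(-(2.85-0.18))) = 0.9352
I = P*(1-P) = 0.9352 * 0.0648
I = 0.0606

0.0606


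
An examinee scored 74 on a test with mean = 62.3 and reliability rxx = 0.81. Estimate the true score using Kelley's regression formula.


T_est = rxx * X + (1 - rxx) * mean
T_est = 0.81 * 74 + 0.19 * 62.3
T_est = 59.94 + 11.837
T_est = 71.777

71.777


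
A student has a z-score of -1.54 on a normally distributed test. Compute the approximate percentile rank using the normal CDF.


CDF(z) = 0.5 * (1 + erf(z/sqrt(2)))
erf(-1.0889) = -0.8764
CDF = 0.0618
Percentile rank = 0.0618 * 100 = 6.18

6.18


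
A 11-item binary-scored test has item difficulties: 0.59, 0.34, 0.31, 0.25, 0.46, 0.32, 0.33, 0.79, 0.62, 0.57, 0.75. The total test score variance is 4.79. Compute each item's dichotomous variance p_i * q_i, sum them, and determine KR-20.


For each item, compute p_i * q_i:
  Item 1: 0.59 * 0.41 = 0.2419
  Item 2: 0.34 * 0.66 = 0.2244
  Item 3: 0.31 * 0.69 = 0.2139
  Item 4: 0.25 * 0.75 = 0.1875
  Item 5: 0.46 * 0.54 = 0.2484
  Item 6: 0.32 * 0.68 = 0.2176
  Item 7: 0.33 * 0.67 = 0.2211
  Item 8: 0.79 * 0.21 = 0.1659
  Item 9: 0.62 * 0.38 = 0.2356
  Item 10: 0.57 * 0.43 = 0.2451
  Item 11: 0.75 * 0.25 = 0.1875
Sum(p_i * q_i) = 0.2419 + 0.2244 + 0.2139 + 0.1875 + 0.2484 + 0.2176 + 0.2211 + 0.1659 + 0.2356 + 0.2451 + 0.1875 = 2.3889
KR-20 = (k/(k-1)) * (1 - Sum(p_i*q_i) / Var_total)
= (11/10) * (1 - 2.3889/4.79)
= 1.1 * 0.5013
KR-20 = 0.5514

0.5514


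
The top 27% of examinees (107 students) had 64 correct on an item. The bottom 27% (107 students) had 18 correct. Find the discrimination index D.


p_upper = 64/107 = 0.5981
p_lower = 18/107 = 0.1682
D = 0.5981 - 0.1682 = 0.4299

0.4299


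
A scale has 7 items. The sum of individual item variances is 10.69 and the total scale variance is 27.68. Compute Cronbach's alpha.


alpha = (k/(k-1)) * (1 - sum(si^2)/s_total^2)
= (7/6) * (1 - 10.69/27.68)
alpha = 0.7161

0.7161


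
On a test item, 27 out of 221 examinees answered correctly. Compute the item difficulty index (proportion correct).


Item difficulty p = number correct / total examinees
p = 27 / 221
p = 0.1222

0.1222


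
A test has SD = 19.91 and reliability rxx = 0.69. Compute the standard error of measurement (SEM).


SEM = SD * sqrt(1 - rxx)
SEM = 19.91 * sqrt(1 - 0.69)
SEM = 19.91 * sqrt(0.31) = 19.91 * 0.556776
SEM = 11.0854

11.0854


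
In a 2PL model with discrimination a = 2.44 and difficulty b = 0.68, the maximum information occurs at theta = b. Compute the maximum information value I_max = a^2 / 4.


For 2PL, max info at theta = b = 0.68
I_max = a^2 / 4 = 2.44^2 / 4
= 5.9536 / 4
I_max = 1.4884

1.4884


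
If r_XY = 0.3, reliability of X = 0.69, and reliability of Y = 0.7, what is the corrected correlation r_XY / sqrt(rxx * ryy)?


r_corrected = rxy / sqrt(rxx * ryy)
= 0.3 / sqrt(0.69 * 0.7)
= 0.3 / sqrt(0.483)
= 0.3 / 0.694982
r_corrected = 0.4317

0.4317


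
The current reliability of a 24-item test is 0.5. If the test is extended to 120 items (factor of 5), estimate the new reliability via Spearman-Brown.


r_new = (n * rxx) / (1 + (n-1) * rxx)
r_new = (5 * 0.5) / (1 + 4 * 0.5)
r_new = 2.5 / 3.0
r_new = 0.8333

0.8333


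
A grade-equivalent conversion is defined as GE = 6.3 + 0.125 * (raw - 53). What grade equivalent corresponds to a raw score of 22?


raw - median = 22 - 53 = -31
slope * diff = 0.125 * -31 = -3.875
GE = 6.3 + -3.875
GE = 2.425

2.425


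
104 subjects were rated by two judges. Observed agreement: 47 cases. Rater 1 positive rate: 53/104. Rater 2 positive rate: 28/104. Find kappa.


P_o = 47/104 = 0.451923
P_e = (53*28 + 51*76) / 10816 = 0.495562
kappa = (P_o - P_e) / (1 - P_e)
kappa = (0.451923 - 0.495562) / (1 - 0.495562)
kappa = -0.0865

-0.0865


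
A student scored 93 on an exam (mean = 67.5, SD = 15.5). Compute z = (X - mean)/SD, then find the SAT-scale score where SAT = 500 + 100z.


z = (X - mean) / SD = (93 - 67.5) / 15.5
z = 25.5 / 15.5
z = 1.6452
SAT-scale = SAT = 500 + 100z
Carry z at full precision (z = 25.5 / 15.5) into the conversion:
SAT-scale = 500 + 100 * (25.5 / 15.5) = 500 + 2550 / 15.5
SAT-scale = 500 + 164.5161
SAT-scale = 664.5161

664.5161


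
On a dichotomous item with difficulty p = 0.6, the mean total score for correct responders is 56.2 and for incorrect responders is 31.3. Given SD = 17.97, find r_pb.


q = 1 - p = 0.4
rpb = ((M1 - M0) / SD) * sqrt(p * q)
rpb = ((56.2 - 31.3) / 17.97) * sqrt(0.6 * 0.4)
rpb = 0.6788

0.6788


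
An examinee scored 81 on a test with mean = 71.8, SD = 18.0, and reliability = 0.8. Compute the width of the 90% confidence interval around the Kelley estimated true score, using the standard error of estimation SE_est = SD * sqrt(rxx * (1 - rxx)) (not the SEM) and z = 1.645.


True score estimate = 0.8*81 + 0.2*71.8 = 79.16
SE_est = SD * sqrt(rxx * (1 - rxx)) = 18.0 * sqrt(0.8 * 0.2) = 18.0 * sqrt(0.16) = 7.2
CI = T_est +/- z * SE_est, so width = 2 * z * SE_est = 2 * 1.645 * 7.2
Width = 23.688

23.688


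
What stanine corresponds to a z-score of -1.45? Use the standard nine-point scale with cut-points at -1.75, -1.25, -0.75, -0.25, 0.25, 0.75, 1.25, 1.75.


Stanine boundaries: [-1.75, -1.25, -0.75, -0.25, 0.25, 0.75, 1.25, 1.75]
z = -1.45
Check each boundary:
  z >= -1.75 -> could be stanine 2
  z < -1.25
  z < -0.75
  z < -0.25
  z < 0.25
  z < 0.75
  z < 1.25
  z < 1.75
Highest qualifying boundary gives stanine = 2

2


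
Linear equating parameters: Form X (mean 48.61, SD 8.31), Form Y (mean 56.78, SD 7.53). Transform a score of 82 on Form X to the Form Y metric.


slope = SD_Y / SD_X = 7.53 / 8.31 ~ 0.9061
intercept = mean_Y - slope * mean_X = 56.78 - (7.53 / 8.31) * 48.61 ~ 12.7327
Y = slope * X + intercept. To avoid rounding drift from the rounded slope/intercept, evaluate the equivalent form Y = mean_Y + SD_Y * (X - mean_X) / SD_X at full precision:
Y = 56.78 + 7.53 * (82 - 48.61) / 8.31
Y = 56.78 + 7.53 * 33.39 / 8.31
Y = 56.78 + 251.4267 / 8.31
Y = 56.78 + 30.2559
Y = 87.0359

87.0359


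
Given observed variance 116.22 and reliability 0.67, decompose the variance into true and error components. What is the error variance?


var_true = rxx * var_obs = 0.67 * 116.22 = 77.8674
var_error = var_obs - var_true
var_error = 116.22 - 77.8674
var_error = 38.3526

38.3526


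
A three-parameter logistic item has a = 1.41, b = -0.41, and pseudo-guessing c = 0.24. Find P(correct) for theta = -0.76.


logit = 1.41*(-0.76 - -0.41) = -0.4935
P* = 1/(1 + exp(--0.4935)) = 0.3791
P = 0.24 + (1 - 0.24) * 0.3791
P = 0.5281

0.5281


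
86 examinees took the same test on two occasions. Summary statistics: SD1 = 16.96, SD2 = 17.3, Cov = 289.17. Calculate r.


r = cov(X,Y) / (SD_X * SD_Y)
r = 289.17 / (16.96 * 17.3)
r = 289.17 / 293.408
r = 0.9856

0.9856


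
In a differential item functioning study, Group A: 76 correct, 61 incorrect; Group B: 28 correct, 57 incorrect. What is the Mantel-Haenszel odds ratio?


Odds_A = 76/61 = 1.2459
Odds_B = 28/57 = 0.4912
OR = Odds_A / Odds_B = 1.2459 / 0.4912
Exactly, OR = (76 * 57) / (61 * 28) = 4332 / 1708
OR = 2.5363

2.5363


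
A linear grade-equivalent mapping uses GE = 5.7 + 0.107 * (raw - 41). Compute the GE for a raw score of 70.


raw - median = 70 - 41 = 29
slope * diff = 0.107 * 29 = 3.103
GE = 5.7 + 3.103
GE = 8.803

8.803


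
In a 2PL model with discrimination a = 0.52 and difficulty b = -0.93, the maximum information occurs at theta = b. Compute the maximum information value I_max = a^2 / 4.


For 2PL, max info at theta = b = -0.93
I_max = a^2 / 4 = 0.52^2 / 4
= 0.2704 / 4
I_max = 0.0676

0.0676


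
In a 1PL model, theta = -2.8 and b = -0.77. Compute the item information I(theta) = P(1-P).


P = 1/(1+exp(-(-2.8--0.77))) = 0.1161
I = P*(1-P) = 0.1161 * 0.8839
I = 0.1026

0.1026


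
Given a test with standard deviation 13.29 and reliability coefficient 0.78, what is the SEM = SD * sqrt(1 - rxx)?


SEM = SD * sqrt(1 - rxx)
SEM = 13.29 * sqrt(1 - 0.78)
SEM = 13.29 * sqrt(0.22) = 13.29 * 0.469042
SEM = 6.2336

6.2336


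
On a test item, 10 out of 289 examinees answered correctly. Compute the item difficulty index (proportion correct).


Item difficulty p = number correct / total examinees
p = 10 / 289
p = 0.0346

0.0346


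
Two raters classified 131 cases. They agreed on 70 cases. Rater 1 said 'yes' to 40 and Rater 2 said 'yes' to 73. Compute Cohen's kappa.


P_o = 70/131 = 0.534351
P_e = (40*73 + 91*58) / 17161 = 0.477711
kappa = (P_o - P_e) / (1 - P_e)
kappa = (0.534351 - 0.477711) / (1 - 0.477711)
kappa = 0.1084

0.1084


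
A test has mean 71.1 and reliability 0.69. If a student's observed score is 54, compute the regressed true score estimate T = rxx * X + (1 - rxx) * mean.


T_est = rxx * X + (1 - rxx) * mean
T_est = 0.69 * 54 + 0.31 * 71.1
T_est = 37.26 + 22.041
T_est = 59.301

59.301


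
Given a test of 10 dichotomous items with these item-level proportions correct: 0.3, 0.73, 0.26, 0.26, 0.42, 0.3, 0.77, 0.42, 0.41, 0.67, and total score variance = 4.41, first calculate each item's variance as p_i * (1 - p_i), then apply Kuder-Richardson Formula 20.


For each item, compute p_i * q_i:
  Item 1: 0.3 * 0.7 = 0.21
  Item 2: 0.73 * 0.27 = 0.1971
  Item 3: 0.26 * 0.74 = 0.1924
  Item 4: 0.26 * 0.74 = 0.1924
  Item 5: 0.42 * 0.58 = 0.2436
  Item 6: 0.3 * 0.7 = 0.21
  Item 7: 0.77 * 0.23 = 0.1771
  Item 8: 0.42 * 0.58 = 0.2436
  Item 9: 0.41 * 0.59 = 0.2419
  Item 10: 0.67 * 0.33 = 0.2211
Sum(p_i * q_i) = 0.21 + 0.1971 + 0.1924 + 0.1924 + 0.2436 + 0.21 + 0.1771 + 0.2436 + 0.2419 + 0.2211 = 2.1292
KR-20 = (k/(k-1)) * (1 - Sum(p_i*q_i) / Var_total)
= (10/9) * (1 - 2.1292/4.41)
= 1.1111 * 0.5172
KR-20 = 0.5747

0.5747


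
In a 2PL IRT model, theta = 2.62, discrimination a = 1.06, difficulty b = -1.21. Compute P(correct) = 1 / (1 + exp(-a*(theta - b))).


a*(theta - b) = 1.06 * (2.62 - -1.21) = 4.0598
exp(-4.0598) = 0.0173
P = 1 / (1 + 0.0173)
P = 0.983

0.983


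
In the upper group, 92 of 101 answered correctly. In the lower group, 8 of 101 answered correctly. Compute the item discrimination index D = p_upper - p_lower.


p_upper = 92/101 = 0.9109
p_lower = 8/101 = 0.0792
D = 0.9109 - 0.0792 = 0.8317

0.8317


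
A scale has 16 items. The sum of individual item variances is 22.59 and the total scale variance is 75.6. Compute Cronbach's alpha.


alpha = (k/(k-1)) * (1 - sum(si^2)/s_total^2)
= (16/15) * (1 - 22.59/75.6)
alpha = 0.7479

0.7479


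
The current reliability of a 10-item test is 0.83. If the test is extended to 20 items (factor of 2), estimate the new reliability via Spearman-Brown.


r_new = (n * rxx) / (1 + (n-1) * rxx)
r_new = (2 * 0.83) / (1 + 1 * 0.83)
r_new = 1.66 / 1.83
r_new = 0.9071

0.9071


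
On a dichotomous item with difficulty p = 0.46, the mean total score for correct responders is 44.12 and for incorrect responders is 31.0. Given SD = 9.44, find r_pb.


q = 1 - p = 0.54
rpb = ((M1 - M0) / SD) * sqrt(p * q)
rpb = ((44.12 - 31.0) / 9.44) * sqrt(0.46 * 0.54)
rpb = 0.6927

0.6927


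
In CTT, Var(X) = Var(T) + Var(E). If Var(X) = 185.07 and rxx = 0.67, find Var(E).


var_true = rxx * var_obs = 0.67 * 185.07 = 123.9969
var_error = var_obs - var_true
var_error = 185.07 - 123.9969
var_error = 61.0731

61.0731


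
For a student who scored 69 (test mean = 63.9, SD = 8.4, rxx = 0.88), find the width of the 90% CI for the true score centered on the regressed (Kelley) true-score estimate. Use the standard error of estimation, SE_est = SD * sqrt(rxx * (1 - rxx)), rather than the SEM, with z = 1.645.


True score estimate = 0.88*69 + 0.12*63.9 = 68.388
SE_est = SD * sqrt(rxx * (1 - rxx)) = 8.4 * sqrt(0.88 * 0.12) = 8.4 * sqrt(0.1056) = 2.729677
CI = T_est +/- z * SE_est, so width = 2 * z * SE_est = 2 * 1.645 * 2.729677
Width = 8.9806

8.9806


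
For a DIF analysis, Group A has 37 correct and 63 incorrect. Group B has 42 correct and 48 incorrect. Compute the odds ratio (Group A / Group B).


Odds_A = 37/63 = 0.5873
Odds_B = 42/48 = 0.875
OR = Odds_A / Odds_B = 0.5873 / 0.875
Exactly, OR = (37 * 48) / (63 * 42) = 1776 / 2646
OR = 0.6712

0.6712


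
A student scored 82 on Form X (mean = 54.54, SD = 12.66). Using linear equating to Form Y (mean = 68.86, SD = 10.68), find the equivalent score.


slope = SD_Y / SD_X = 10.68 / 12.66 ~ 0.8436
intercept = mean_Y - slope * mean_X = 68.86 - (10.68 / 12.66) * 54.54 ~ 22.85
Y = slope * X + intercept. To avoid rounding drift from the rounded slope/intercept, evaluate the equivalent form Y = mean_Y + SD_Y * (X - mean_X) / SD_X at full precision:
Y = 68.86 + 10.68 * (82 - 54.54) / 12.66
Y = 68.86 + 10.68 * 27.46 / 12.66
Y = 68.86 + 293.2728 / 12.66
Y = 68.86 + 23.1653
Y = 92.0253

92.0253


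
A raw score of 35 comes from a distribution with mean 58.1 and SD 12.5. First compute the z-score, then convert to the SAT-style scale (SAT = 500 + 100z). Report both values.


z = (X - mean) / SD = (35 - 58.1) / 12.5
z = -23.1 / 12.5
z = -1.848
SAT-scale = SAT = 500 + 100z
Carry z at full precision (z = -23.1 / 12.5) into the conversion:
SAT-scale = 500 + 100 * (-23.1 / 12.5) = 500 + -2310 / 12.5
SAT-scale = 500 + -184.8
SAT-scale = 315.2

315.2


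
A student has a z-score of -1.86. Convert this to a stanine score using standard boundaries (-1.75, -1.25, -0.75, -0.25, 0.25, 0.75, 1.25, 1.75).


Stanine boundaries: [-1.75, -1.25, -0.75, -0.25, 0.25, 0.75, 1.25, 1.75]
z = -1.86
Check each boundary:
  z < -1.75
  z < -1.25
  z < -0.75
  z < -0.25
  z < 0.25
  z < 0.75
  z < 1.25
  z < 1.75
Highest qualifying boundary gives stanine = 1

1


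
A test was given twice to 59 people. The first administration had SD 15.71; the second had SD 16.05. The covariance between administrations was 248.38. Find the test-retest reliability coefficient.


r = cov(X,Y) / (SD_X * SD_Y)
r = 248.38 / (15.71 * 16.05)
r = 248.38 / 252.1455
r = 0.9851

0.9851


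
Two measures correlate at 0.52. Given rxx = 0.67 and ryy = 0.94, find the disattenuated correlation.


r_corrected = rxy / sqrt(rxx * ryy)
= 0.52 / sqrt(0.67 * 0.94)
= 0.52 / sqrt(0.6298)
= 0.52 / 0.793599
r_corrected = 0.6552

0.6552


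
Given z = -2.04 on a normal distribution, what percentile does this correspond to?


CDF(z) = 0.5 * (1 + erf(z/sqrt(2)))
erf(-1.4425) = -0.9586
CDF = 0.0207
Percentile rank = 0.0207 * 100 = 2.07

2.07


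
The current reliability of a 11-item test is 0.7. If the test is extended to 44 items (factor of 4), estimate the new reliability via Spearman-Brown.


r_new = (n * rxx) / (1 + (n-1) * rxx)
r_new = (4 * 0.7) / (1 + 3 * 0.7)
r_new = 2.8 / 3.1
r_new = 0.9032

0.9032


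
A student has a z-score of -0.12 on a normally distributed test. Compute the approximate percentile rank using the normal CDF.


CDF(z) = 0.5 * (1 + erf(z/sqrt(2)))
erf(-0.0849) = -0.0955
CDF = 0.4522
Percentile rank = 0.4522 * 100 = 45.22

45.22


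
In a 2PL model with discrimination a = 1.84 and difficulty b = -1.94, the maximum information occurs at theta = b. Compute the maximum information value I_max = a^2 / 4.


For 2PL, max info at theta = b = -1.94
I_max = a^2 / 4 = 1.84^2 / 4
= 3.3856 / 4
I_max = 0.8464

0.8464


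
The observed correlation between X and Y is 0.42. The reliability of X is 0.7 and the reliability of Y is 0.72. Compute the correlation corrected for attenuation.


r_corrected = rxy / sqrt(rxx * ryy)
= 0.42 / sqrt(0.7 * 0.72)
= 0.42 / sqrt(0.504)
= 0.42 / 0.70993
r_corrected = 0.5916

0.5916


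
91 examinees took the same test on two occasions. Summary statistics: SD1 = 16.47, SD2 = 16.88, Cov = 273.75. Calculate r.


r = cov(X,Y) / (SD_X * SD_Y)
r = 273.75 / (16.47 * 16.88)
r = 273.75 / 278.0136
r = 0.9847

0.9847


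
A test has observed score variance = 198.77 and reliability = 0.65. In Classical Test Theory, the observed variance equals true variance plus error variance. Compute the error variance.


var_true = rxx * var_obs = 0.65 * 198.77 = 129.2005
var_error = var_obs - var_true
var_error = 198.77 - 129.2005
var_error = 69.5695

69.5695


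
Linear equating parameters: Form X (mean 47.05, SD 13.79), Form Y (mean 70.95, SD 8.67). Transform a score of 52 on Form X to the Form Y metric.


slope = SD_Y / SD_X = 8.67 / 13.79 ~ 0.6287
intercept = mean_Y - slope * mean_X = 70.95 - (8.67 / 13.79) * 47.05 ~ 41.3689
Y = slope * X + intercept. To avoid rounding drift from the rounded slope/intercept, evaluate the equivalent form Y = mean_Y + SD_Y * (X - mean_X) / SD_X at full precision:
Y = 70.95 + 8.67 * (52 - 47.05) / 13.79
Y = 70.95 + 8.67 * 4.95 / 13.79
Y = 70.95 + 42.9165 / 13.79
Y = 70.95 + 3.1121
Y = 74.0621

74.0621


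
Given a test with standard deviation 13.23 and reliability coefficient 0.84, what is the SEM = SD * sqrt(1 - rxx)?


SEM = SD * sqrt(1 - rxx)
SEM = 13.23 * sqrt(1 - 0.84)
SEM = 13.23 * sqrt(0.16) = 13.23 * 0.4
SEM = 5.292

5.292


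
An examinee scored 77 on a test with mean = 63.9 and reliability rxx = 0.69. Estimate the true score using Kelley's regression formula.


T_est = rxx * X + (1 - rxx) * mean
T_est = 0.69 * 77 + 0.31 * 63.9
T_est = 53.13 + 19.809
T_est = 72.939

72.939


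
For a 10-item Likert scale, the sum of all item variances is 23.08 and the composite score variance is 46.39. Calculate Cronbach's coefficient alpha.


alpha = (k/(k-1)) * (1 - sum(si^2)/s_total^2)
= (10/9) * (1 - 23.08/46.39)
alpha = 0.5583

0.5583


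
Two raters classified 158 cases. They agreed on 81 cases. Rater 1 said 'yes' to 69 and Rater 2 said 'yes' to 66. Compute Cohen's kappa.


P_o = 81/158 = 0.512658
P_e = (69*66 + 89*92) / 24964 = 0.510415
kappa = (P_o - P_e) / (1 - P_e)
kappa = (0.512658 - 0.510415) / (1 - 0.510415)
kappa = 0.0046

0.0046


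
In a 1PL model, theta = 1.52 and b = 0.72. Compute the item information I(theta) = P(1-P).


P = 1/(1+exp(-(1.52-0.72))) = 0.69
I = P*(1-P) = 0.69 * 0.31
I = 0.2139

0.2139


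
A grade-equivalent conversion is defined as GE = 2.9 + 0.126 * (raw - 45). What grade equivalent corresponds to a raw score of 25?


raw - median = 25 - 45 = -20
slope * diff = 0.126 * -20 = -2.52
GE = 2.9 + -2.52
GE = 0.38

0.38


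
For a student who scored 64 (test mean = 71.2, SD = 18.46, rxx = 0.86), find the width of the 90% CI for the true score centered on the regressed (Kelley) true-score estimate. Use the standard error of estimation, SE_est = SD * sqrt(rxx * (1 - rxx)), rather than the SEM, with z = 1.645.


True score estimate = 0.86*64 + 0.14*71.2 = 65.008
SE_est = SD * sqrt(rxx * (1 - rxx)) = 18.46 * sqrt(0.86 * 0.14) = 18.46 * sqrt(0.1204) = 6.405381
CI = T_est +/- z * SE_est, so width = 2 * z * SE_est = 2 * 1.645 * 6.405381
Width = 21.0737

21.0737


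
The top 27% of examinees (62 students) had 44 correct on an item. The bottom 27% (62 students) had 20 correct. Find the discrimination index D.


p_upper = 44/62 = 0.7097
p_lower = 20/62 = 0.3226
D = 0.7097 - 0.3226 = 0.3871

0.3871


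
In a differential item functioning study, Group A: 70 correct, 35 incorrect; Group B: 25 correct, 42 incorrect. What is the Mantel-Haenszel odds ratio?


Odds_A = 70/35 = 2.0
Odds_B = 25/42 = 0.5952
OR = Odds_A / Odds_B = 2.0 / 0.5952
Exactly, OR = (70 * 42) / (35 * 25) = 2940 / 875
OR = 3.36

3.36


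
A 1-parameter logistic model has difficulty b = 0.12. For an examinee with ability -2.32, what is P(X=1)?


theta - b = -2.32 - 0.12 = -2.44
exp(-(theta - b)) = exp(2.44) = 11.473
P = 1 / (1 + 11.473)
P = 0.0802

0.0802


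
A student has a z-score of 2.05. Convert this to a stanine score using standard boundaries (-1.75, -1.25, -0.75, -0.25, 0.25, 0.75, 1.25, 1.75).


Stanine boundaries: [-1.75, -1.25, -0.75, -0.25, 0.25, 0.75, 1.25, 1.75]
z = 2.05
Check each boundary:
  z >= -1.75 -> could be stanine 2
  z >= -1.25 -> could be stanine 3
  z >= -0.75 -> could be stanine 4
  z >= -0.25 -> could be stanine 5
  z >= 0.25 -> could be stanine 6
  z >= 0.75 -> could be stanine 7
  z >= 1.25 -> could be stanine 8
  z >= 1.75 -> could be stanine 9
Highest qualifying boundary gives stanine = 9

9


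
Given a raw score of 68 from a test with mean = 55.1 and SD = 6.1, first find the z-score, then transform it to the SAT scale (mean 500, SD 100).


z = (X - mean) / SD = (68 - 55.1) / 6.1
z = 12.9 / 6.1
z = 2.1148
SAT-scale = SAT = 500 + 100z
Carry z at full precision (z = 12.9 / 6.1) into the conversion:
SAT-scale = 500 + 100 * (12.9 / 6.1) = 500 + 1290 / 6.1
SAT-scale = 500 + 211.4754
SAT-scale = 711.4754

711.4754


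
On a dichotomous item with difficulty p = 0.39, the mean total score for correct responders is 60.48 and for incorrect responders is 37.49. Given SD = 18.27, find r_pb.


q = 1 - p = 0.61
rpb = ((M1 - M0) / SD) * sqrt(p * q)
rpb = ((60.48 - 37.49) / 18.27) * sqrt(0.39 * 0.61)
rpb = 0.6138

0.6138


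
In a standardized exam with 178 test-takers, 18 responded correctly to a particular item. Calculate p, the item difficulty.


Item difficulty p = number correct / total examinees
p = 18 / 178
p = 0.1011

0.1011


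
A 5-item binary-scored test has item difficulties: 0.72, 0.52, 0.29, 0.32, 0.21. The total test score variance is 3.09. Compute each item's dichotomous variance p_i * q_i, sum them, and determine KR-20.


For each item, compute p_i * q_i:
  Item 1: 0.72 * 0.28 = 0.2016
  Item 2: 0.52 * 0.48 = 0.2496
  Item 3: 0.29 * 0.71 = 0.2059
  Item 4: 0.32 * 0.68 = 0.2176
  Item 5: 0.21 * 0.79 = 0.1659
Sum(p_i * q_i) = 0.2016 + 0.2496 + 0.2059 + 0.2176 + 0.1659 = 1.0406
KR-20 = (k/(k-1)) * (1 - Sum(p_i*q_i) / Var_total)
= (5/4) * (1 - 1.0406/3.09)
= 1.25 * 0.6632
KR-20 = 0.829

0.829


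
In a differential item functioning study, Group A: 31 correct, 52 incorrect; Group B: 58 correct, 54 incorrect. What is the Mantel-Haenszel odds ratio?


Odds_A = 31/52 = 0.5962
Odds_B = 58/54 = 1.0741
OR = Odds_A / Odds_B = 0.5962 / 1.0741
Exactly, OR = (31 * 54) / (52 * 58) = 1674 / 3016
OR = 0.555

0.555


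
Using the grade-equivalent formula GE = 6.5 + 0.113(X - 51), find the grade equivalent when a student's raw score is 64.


raw - median = 64 - 51 = 13
slope * diff = 0.113 * 13 = 1.469
GE = 6.5 + 1.469
GE = 7.969

7.969


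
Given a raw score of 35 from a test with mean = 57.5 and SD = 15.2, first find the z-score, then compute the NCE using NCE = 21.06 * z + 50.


z = (X - mean) / SD = (35 - 57.5) / 15.2
z = -22.5 / 15.2
z = -1.4803
NCE = NCE = 21.06z + 50
Carry z at full precision (z = -22.5 / 15.2) into the conversion:
NCE = 21.06 * (-22.5 / 15.2) + 50 = -473.85 / 15.2 + 50
NCE = -31.1743 + 50
NCE = 18.8257

18.8257


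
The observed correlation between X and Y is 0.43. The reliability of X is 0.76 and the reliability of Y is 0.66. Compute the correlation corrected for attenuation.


r_corrected = rxy / sqrt(rxx * ryy)
= 0.43 / sqrt(0.76 * 0.66)
= 0.43 / sqrt(0.5016)
= 0.43 / 0.708237
r_corrected = 0.6071

0.6071


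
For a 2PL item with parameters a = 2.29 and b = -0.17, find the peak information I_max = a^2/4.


For 2PL, max info at theta = b = -0.17
I_max = a^2 / 4 = 2.29^2 / 4
= 5.2441 / 4
I_max = 1.311

1.311


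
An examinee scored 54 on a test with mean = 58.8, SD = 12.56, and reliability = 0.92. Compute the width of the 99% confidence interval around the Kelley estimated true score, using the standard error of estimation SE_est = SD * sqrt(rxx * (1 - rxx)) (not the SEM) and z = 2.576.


True score estimate = 0.92*54 + 0.08*58.8 = 54.384
SE_est = SD * sqrt(rxx * (1 - rxx)) = 12.56 * sqrt(0.92 * 0.08) = 12.56 * sqrt(0.0736) = 3.407443
CI = T_est +/- z * SE_est, so width = 2 * z * SE_est = 2 * 2.576 * 3.407443
Width = 17.5551

17.5551


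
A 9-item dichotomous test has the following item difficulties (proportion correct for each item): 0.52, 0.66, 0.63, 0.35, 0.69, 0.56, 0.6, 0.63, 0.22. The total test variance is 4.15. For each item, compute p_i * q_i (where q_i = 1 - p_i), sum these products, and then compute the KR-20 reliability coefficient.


For each item, compute p_i * q_i:
  Item 1: 0.52 * 0.48 = 0.2496
  Item 2: 0.66 * 0.34 = 0.2244
  Item 3: 0.63 * 0.37 = 0.2331
  Item 4: 0.35 * 0.65 = 0.2275
  Item 5: 0.69 * 0.31 = 0.2139
  Item 6: 0.56 * 0.44 = 0.2464
  Item 7: 0.6 * 0.4 = 0.24
  Item 8: 0.63 * 0.37 = 0.2331
  Item 9: 0.22 * 0.78 = 0.1716
Sum(p_i * q_i) = 0.2496 + 0.2244 + 0.2331 + 0.2275 + 0.2139 + 0.2464 + 0.24 + 0.2331 + 0.1716 = 2.0396
KR-20 = (k/(k-1)) * (1 - Sum(p_i*q_i) / Var_total)
= (9/8) * (1 - 2.0396/4.15)
= 1.125 * 0.5085
KR-20 = 0.5721

0.5721


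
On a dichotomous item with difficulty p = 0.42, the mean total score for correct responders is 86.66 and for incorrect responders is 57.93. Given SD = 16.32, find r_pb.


q = 1 - p = 0.58
rpb = ((M1 - M0) / SD) * sqrt(p * q)
rpb = ((86.66 - 57.93) / 16.32) * sqrt(0.42 * 0.58)
rpb = 0.8689

0.8689


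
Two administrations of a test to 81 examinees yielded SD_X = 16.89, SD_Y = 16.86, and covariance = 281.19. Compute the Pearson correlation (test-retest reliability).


r = cov(X,Y) / (SD_X * SD_Y)
r = 281.19 / (16.89 * 16.86)
r = 281.19 / 284.7654
r = 0.9874

0.9874


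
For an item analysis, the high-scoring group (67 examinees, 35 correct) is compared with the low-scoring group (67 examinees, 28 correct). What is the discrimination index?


p_upper = 35/67 = 0.5224
p_lower = 28/67 = 0.4179
D = 0.5224 - 0.4179 = 0.1045

0.1045


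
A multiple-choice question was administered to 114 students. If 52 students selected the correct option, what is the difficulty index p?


Item difficulty p = number correct / total examinees
p = 52 / 114
p = 0.4561

0.4561


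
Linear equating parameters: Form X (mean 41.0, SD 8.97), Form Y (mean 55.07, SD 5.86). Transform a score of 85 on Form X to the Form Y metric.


slope = SD_Y / SD_X = 5.86 / 8.97 ~ 0.6533
intercept = mean_Y - slope * mean_X = 55.07 - (5.86 / 8.97) * 41.0 ~ 28.2852
Y = slope * X + intercept. To avoid rounding drift from the rounded slope/intercept, evaluate the equivalent form Y = mean_Y + SD_Y * (X - mean_X) / SD_X at full precision:
Y = 55.07 + 5.86 * (85 - 41.0) / 8.97
Y = 55.07 + 5.86 * 44.0 / 8.97
Y = 55.07 + 257.84 / 8.97
Y = 55.07 + 28.7447
Y = 83.8147

83.8147


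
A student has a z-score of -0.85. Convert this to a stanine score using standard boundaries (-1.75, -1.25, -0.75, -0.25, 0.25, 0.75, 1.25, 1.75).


Stanine boundaries: [-1.75, -1.25, -0.75, -0.25, 0.25, 0.75, 1.25, 1.75]
z = -0.85
Check each boundary:
  z >= -1.75 -> could be stanine 2
  z >= -1.25 -> could be stanine 3
  z < -0.75
  z < -0.25
  z < 0.25
  z < 0.75
  z < 1.25
  z < 1.75
Highest qualifying boundary gives stanine = 3

3


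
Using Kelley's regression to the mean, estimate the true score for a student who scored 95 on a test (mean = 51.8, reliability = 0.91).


T_est = rxx * X + (1 - rxx) * mean
T_est = 0.91 * 95 + 0.09 * 51.8
T_est = 86.45 + 4.662
T_est = 91.112

91.112


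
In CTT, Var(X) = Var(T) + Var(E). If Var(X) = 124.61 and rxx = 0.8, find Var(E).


var_true = rxx * var_obs = 0.8 * 124.61 = 99.688
var_error = var_obs - var_true
var_error = 124.61 - 99.688
var_error = 24.922

24.922


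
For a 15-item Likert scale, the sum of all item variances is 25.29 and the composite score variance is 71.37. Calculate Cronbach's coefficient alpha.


alpha = (k/(k-1)) * (1 - sum(si^2)/s_total^2)
= (15/14) * (1 - 25.29/71.37)
alpha = 0.6918

0.6918


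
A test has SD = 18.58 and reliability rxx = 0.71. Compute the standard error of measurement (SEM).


SEM = SD * sqrt(1 - rxx)
SEM = 18.58 * sqrt(1 - 0.71)
SEM = 18.58 * sqrt(0.29) = 18.58 * 0.538516
SEM = 10.0056

10.0056


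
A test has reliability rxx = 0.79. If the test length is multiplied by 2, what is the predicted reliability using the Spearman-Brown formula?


r_new = (n * rxx) / (1 + (n-1) * rxx)
r_new = (2 * 0.79) / (1 + 1 * 0.79)
r_new = 1.58 / 1.79
r_new = 0.8827

0.8827


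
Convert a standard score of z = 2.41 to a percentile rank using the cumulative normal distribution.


CDF(z) = 0.5 * (1 + erf(z/sqrt(2)))
erf(1.7041) = 0.984
CDF = 0.992
Percentile rank = 0.992 * 100 = 99.2

99.2


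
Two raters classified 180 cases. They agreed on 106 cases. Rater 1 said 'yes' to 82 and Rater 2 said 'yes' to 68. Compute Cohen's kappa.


P_o = 106/180 = 0.588889
P_e = (82*68 + 98*112) / 32400 = 0.510864
kappa = (P_o - P_e) / (1 - P_e)
kappa = (0.588889 - 0.510864) / (1 - 0.510864)
kappa = 0.1595

0.1595


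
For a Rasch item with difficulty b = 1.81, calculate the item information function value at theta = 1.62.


P = 1/(1+exp(-(1.62-1.81))) = 0.4526
I = P*(1-P) = 0.4526 * 0.5474
I = 0.2478

0.2478


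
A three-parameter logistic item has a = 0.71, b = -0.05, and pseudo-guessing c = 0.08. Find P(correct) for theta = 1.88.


logit = 0.71*(1.88 - -0.05) = 1.3703
P* = 1/(1 + exp(-1.3703)) = 0.7974
P = 0.08 + (1 - 0.08) * 0.7974
P = 0.8136

0.8136


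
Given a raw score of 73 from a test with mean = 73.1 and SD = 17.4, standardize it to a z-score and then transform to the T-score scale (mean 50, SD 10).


z = (X - mean) / SD = (73 - 73.1) / 17.4
z = -0.1 / 17.4
z = -0.0057
T-score = T = 50 + 10z
Carry z at full precision (z = -0.1 / 17.4) into the conversion:
T-score = 50 + 10 * (-0.1 / 17.4) = 50 + -1 / 17.4
T-score = 50 + -0.0575
T-score = 49.9425

49.9425


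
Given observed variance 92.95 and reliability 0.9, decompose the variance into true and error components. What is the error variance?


var_true = rxx * var_obs = 0.9 * 92.95 = 83.655
var_error = var_obs - var_true
var_error = 92.95 - 83.655
var_error = 9.295

9.295


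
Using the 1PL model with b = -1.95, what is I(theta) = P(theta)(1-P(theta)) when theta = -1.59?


P = 1/(1+exp(-(-1.59--1.95))) = 0.589
I = P*(1-P) = 0.589 * 0.411
I = 0.2421

0.2421


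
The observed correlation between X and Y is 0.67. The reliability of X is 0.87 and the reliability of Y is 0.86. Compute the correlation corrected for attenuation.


r_corrected = rxy / sqrt(rxx * ryy)
= 0.67 / sqrt(0.87 * 0.86)
= 0.67 / sqrt(0.7482)
= 0.67 / 0.864986
r_corrected = 0.7746

0.7746


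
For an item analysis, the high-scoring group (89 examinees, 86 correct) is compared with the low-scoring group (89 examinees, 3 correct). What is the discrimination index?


p_upper = 86/89 = 0.9663
p_lower = 3/89 = 0.0337
D = 0.9663 - 0.0337 = 0.9326

0.9326


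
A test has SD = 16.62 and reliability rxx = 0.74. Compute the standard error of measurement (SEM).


SEM = SD * sqrt(1 - rxx)
SEM = 16.62 * sqrt(1 - 0.74)
SEM = 16.62 * sqrt(0.26) = 16.62 * 0.509902
SEM = 8.4746

8.4746


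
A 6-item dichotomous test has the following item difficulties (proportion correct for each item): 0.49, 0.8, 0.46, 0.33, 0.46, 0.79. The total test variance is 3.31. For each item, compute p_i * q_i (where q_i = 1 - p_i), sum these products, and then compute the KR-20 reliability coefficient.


For each item, compute p_i * q_i:
  Item 1: 0.49 * 0.51 = 0.2499
  Item 2: 0.8 * 0.2 = 0.16
  Item 3: 0.46 * 0.54 = 0.2484
  Item 4: 0.33 * 0.67 = 0.2211
  Item 5: 0.46 * 0.54 = 0.2484
  Item 6: 0.79 * 0.21 = 0.1659
Sum(p_i * q_i) = 0.2499 + 0.16 + 0.2484 + 0.2211 + 0.2484 + 0.1659 = 1.2937
KR-20 = (k/(k-1)) * (1 - Sum(p_i*q_i) / Var_total)
= (6/5) * (1 - 1.2937/3.31)
= 1.2 * 0.6092
KR-20 = 0.731

0.731


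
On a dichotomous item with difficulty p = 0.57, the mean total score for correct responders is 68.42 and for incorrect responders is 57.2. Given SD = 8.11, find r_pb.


q = 1 - p = 0.43
rpb = ((M1 - M0) / SD) * sqrt(p * q)
rpb = ((68.42 - 57.2) / 8.11) * sqrt(0.57 * 0.43)
rpb = 0.6849

0.6849


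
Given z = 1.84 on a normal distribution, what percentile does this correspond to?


CDF(z) = 0.5 * (1 + erf(z/sqrt(2)))
erf(1.3011) = 0.9342
CDF = 0.9671
Percentile rank = 0.9671 * 100 = 96.71

96.71


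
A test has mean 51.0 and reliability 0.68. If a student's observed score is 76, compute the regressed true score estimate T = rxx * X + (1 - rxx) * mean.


T_est = rxx * X + (1 - rxx) * mean
T_est = 0.68 * 76 + 0.32 * 51.0
T_est = 51.68 + 16.32
T_est = 68.0

68.0


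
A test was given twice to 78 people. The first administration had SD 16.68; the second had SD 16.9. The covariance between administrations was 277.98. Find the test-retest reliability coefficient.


r = cov(X,Y) / (SD_X * SD_Y)
r = 277.98 / (16.68 * 16.9)
r = 277.98 / 281.892
r = 0.9861

0.9861


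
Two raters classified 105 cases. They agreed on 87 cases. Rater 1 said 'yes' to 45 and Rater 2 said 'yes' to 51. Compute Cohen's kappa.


P_o = 87/105 = 0.828571
P_e = (45*51 + 60*54) / 11025 = 0.502041
kappa = (P_o - P_e) / (1 - P_e)
kappa = (0.828571 - 0.502041) / (1 - 0.502041)
kappa = 0.6557

0.6557


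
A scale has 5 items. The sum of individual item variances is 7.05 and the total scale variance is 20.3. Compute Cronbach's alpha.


alpha = (k/(k-1)) * (1 - sum(si^2)/s_total^2)
= (5/4) * (1 - 7.05/20.3)
alpha = 0.8159

0.8159


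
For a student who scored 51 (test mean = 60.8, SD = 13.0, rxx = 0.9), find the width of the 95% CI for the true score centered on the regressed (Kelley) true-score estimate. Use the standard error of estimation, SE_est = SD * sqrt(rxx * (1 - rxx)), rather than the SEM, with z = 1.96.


True score estimate = 0.9*51 + 0.1*60.8 = 51.98
SE_est = SD * sqrt(rxx * (1 - rxx)) = 13.0 * sqrt(0.9 * 0.1) = 13.0 * sqrt(0.09) = 3.9
CI = T_est +/- z * SE_est, so width = 2 * z * SE_est = 2 * 1.96 * 3.9
Width = 15.288

15.288


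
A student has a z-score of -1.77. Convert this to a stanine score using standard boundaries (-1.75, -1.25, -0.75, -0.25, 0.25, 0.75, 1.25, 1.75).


Stanine boundaries: [-1.75, -1.25, -0.75, -0.25, 0.25, 0.75, 1.25, 1.75]
z = -1.77
Check each boundary:
  z < -1.75
  z < -1.25
  z < -0.75
  z < -0.25
  z < 0.25
  z < 0.75
  z < 1.25
  z < 1.75
Highest qualifying boundary gives stanine = 1

1


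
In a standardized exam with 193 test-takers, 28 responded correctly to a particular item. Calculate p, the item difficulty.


Item difficulty p = number correct / total examinees
p = 28 / 193
p = 0.1451

0.1451


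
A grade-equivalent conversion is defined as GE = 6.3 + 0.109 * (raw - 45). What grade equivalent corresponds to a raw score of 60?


raw - median = 60 - 45 = 15
slope * diff = 0.109 * 15 = 1.635
GE = 6.3 + 1.635
GE = 7.935

7.935


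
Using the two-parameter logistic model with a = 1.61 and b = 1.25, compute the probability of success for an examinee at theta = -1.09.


a*(theta - b) = 1.61 * (-1.09 - 1.25) = -3.7674
exp(--3.7674) = 43.2674
P = 1 / (1 + 43.2674)
P = 0.0226

0.0226


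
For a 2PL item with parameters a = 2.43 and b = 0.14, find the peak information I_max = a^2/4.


For 2PL, max info at theta = b = 0.14
I_max = a^2 / 4 = 2.43^2 / 4
= 5.9049 / 4
I_max = 1.4762

1.4762


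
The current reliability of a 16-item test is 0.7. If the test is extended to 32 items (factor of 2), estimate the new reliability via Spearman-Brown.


r_new = (n * rxx) / (1 + (n-1) * rxx)
r_new = (2 * 0.7) / (1 + 1 * 0.7)
r_new = 1.4 / 1.7
r_new = 0.8235

0.8235


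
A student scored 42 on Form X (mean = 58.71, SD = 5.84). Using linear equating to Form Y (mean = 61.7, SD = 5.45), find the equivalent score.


slope = SD_Y / SD_X = 5.45 / 5.84 ~ 0.9332
intercept = mean_Y - slope * mean_X = 61.7 - (5.45 / 5.84) * 58.71 ~ 6.9107
Y = slope * X + intercept. To avoid rounding drift from the rounded slope/intercept, evaluate the equivalent form Y = mean_Y + SD_Y * (X - mean_X) / SD_X at full precision:
Y = 61.7 + 5.45 * (42 - 58.71) / 5.84
Y = 61.7 - 5.45 * 16.71 / 5.84
Y = 61.7 - 91.0695 / 5.84
Y = 61.7 - 15.5941
Y = 46.1059

46.1059


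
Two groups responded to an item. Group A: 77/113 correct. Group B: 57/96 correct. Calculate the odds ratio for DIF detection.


Odds_A = 77/36 = 2.1389
Odds_B = 57/39 = 1.4615
OR = Odds_A / Odds_B = 2.1389 / 1.4615
Exactly, OR = (77 * 39) / (36 * 57) = 3003 / 2052
OR = 1.4635

1.4635


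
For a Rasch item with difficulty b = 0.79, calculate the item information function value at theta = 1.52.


P = 1/(1+exp(-(1.52-0.79))) = 0.6748
I = P*(1-P) = 0.6748 * 0.3252
I = 0.2194

0.2194


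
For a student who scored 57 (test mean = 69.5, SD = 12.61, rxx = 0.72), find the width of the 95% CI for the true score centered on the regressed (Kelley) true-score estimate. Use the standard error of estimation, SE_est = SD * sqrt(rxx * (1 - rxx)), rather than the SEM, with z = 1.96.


True score estimate = 0.72*57 + 0.28*69.5 = 60.5
SE_est = SD * sqrt(rxx * (1 - rxx)) = 12.61 * sqrt(0.72 * 0.28) = 12.61 * sqrt(0.2016) = 5.661876
CI = T_est +/- z * SE_est, so width = 2 * z * SE_est = 2 * 1.96 * 5.661876
Width = 22.1946

22.1946


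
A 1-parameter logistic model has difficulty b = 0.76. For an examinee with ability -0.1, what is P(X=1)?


theta - b = -0.1 - 0.76 = -0.86
exp(-(theta - b)) = exp(0.86) = 2.3632
P = 1 / (1 + 2.3632)
P = 0.2973

0.2973


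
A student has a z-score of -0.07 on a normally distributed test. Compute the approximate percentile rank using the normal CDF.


CDF(z) = 0.5 * (1 + erf(z/sqrt(2)))
erf(-0.0495) = -0.0558
CDF = 0.4721
Percentile rank = 0.4721 * 100 = 47.21

47.21


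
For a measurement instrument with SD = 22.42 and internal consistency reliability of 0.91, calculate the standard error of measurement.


SEM = SD * sqrt(1 - rxx)
SEM = 22.42 * sqrt(1 - 0.91)
SEM = 22.42 * sqrt(0.09) = 22.42 * 0.3
SEM = 6.726

6.726


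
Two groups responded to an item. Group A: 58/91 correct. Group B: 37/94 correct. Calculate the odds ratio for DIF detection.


Odds_A = 58/33 = 1.7576
Odds_B = 37/57 = 0.6491
OR = Odds_A / Odds_B = 1.7576 / 0.6491
Exactly, OR = (58 * 57) / (33 * 37) = 3306 / 1221
OR = 2.7076

2.7076


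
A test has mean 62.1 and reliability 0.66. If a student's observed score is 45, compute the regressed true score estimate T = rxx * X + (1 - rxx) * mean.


T_est = rxx * X + (1 - rxx) * mean
T_est = 0.66 * 45 + 0.34 * 62.1
T_est = 29.7 + 21.114
T_est = 50.814

50.814


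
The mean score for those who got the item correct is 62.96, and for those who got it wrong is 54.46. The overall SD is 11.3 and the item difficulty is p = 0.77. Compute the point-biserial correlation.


q = 1 - p = 0.23
rpb = ((M1 - M0) / SD) * sqrt(p * q)
rpb = ((62.96 - 54.46) / 11.3) * sqrt(0.77 * 0.23)
rpb = 0.3166

0.3166


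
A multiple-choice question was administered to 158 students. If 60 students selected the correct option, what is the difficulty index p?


Item difficulty p = number correct / total examinees
p = 60 / 158
p = 0.3797

0.3797


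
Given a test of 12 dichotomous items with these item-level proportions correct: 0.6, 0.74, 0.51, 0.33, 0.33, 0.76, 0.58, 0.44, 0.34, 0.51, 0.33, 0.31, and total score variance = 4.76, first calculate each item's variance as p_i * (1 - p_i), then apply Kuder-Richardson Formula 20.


For each item, compute p_i * q_i:
  Item 1: 0.6 * 0.4 = 0.24
  Item 2: 0.74 * 0.26 = 0.1924
  Item 3: 0.51 * 0.49 = 0.2499
  Item 4: 0.33 * 0.67 = 0.2211
  Item 5: 0.33 * 0.67 = 0.2211
  Item 6: 0.76 * 0.24 = 0.1824
  Item 7: 0.58 * 0.42 = 0.2436
  Item 8: 0.44 * 0.56 = 0.2464
  Item 9: 0.34 * 0.66 = 0.2244
  Item 10: 0.51 * 0.49 = 0.2499
  Item 11: 0.33 * 0.67 = 0.2211
  Item 12: 0.31 * 0.69 = 0.2139
Sum(p_i * q_i) = 0.24 + 0.1924 + 0.2499 + 0.2211 + 0.2211 + 0.1824 + 0.2436 + 0.2464 + 0.2244 + 0.2499 + 0.2211 + 0.2139 = 2.7062
KR-20 = (k/(k-1)) * (1 - Sum(p_i*q_i) / Var_total)
= (12/11) * (1 - 2.7062/4.76)
= 1.0909 * 0.4315
KR-20 = 0.4707

0.4707


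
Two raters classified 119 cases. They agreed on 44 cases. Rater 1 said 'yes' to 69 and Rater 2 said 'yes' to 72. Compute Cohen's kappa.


P_o = 44/119 = 0.369748
P_e = (69*72 + 50*47) / 14161 = 0.516771
kappa = (P_o - P_e) / (1 - P_e)
kappa = (0.369748 - 0.516771) / (1 - 0.516771)
kappa = -0.3043

-0.3043
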